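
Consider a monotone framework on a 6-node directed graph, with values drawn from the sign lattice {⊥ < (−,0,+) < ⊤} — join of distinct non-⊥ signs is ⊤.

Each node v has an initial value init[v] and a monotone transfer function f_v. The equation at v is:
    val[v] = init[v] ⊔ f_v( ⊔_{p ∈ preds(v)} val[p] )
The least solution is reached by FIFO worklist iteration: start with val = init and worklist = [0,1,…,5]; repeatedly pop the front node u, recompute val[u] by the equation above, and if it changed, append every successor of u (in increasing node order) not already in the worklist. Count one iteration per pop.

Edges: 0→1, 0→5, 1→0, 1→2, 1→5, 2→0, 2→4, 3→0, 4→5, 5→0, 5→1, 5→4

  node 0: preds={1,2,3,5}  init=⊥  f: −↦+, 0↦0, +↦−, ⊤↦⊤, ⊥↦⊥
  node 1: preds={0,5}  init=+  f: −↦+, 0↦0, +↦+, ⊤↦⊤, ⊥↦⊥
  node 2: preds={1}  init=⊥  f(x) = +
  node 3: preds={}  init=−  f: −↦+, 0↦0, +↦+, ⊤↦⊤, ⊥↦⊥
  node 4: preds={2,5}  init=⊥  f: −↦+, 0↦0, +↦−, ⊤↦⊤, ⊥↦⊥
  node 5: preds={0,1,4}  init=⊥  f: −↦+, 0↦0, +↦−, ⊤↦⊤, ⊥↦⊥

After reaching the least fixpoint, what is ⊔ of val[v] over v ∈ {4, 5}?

⊤

Iteration log — 10 steps:
  step 1. node 0  ⊔preds=⊤  new=⊤  old=⊥  +wl: 
  step 2. node 1  ⊔preds=⊤  new=⊤  old=+  +wl: 0
  step 3. node 2  ⊔preds=⊤  new=+  old=⊥  +wl: 
  step 4. node 3  ⊔preds=⊥  new=−  stable
  step 5. node 4  ⊔preds=+  new=−  old=⊥  +wl: 
  step 6. node 5  ⊔preds=⊤  new=⊤  old=⊥  +wl: 1,4
  step 7. node 0  ⊔preds=⊤  new=⊤  stable
  step 8. node 1  ⊔preds=⊤  new=⊤  stable
  step 9. node 4  ⊔preds=⊤  new=⊤  old=−  +wl: 5
  step 10. node 5  ⊔preds=⊤  new=⊤  stable

Least fixpoint reached:
  node 0: ⊤
  node 1: ⊤
  node 2: +
  node 3: −
  node 4: ⊤
  node 5: ⊤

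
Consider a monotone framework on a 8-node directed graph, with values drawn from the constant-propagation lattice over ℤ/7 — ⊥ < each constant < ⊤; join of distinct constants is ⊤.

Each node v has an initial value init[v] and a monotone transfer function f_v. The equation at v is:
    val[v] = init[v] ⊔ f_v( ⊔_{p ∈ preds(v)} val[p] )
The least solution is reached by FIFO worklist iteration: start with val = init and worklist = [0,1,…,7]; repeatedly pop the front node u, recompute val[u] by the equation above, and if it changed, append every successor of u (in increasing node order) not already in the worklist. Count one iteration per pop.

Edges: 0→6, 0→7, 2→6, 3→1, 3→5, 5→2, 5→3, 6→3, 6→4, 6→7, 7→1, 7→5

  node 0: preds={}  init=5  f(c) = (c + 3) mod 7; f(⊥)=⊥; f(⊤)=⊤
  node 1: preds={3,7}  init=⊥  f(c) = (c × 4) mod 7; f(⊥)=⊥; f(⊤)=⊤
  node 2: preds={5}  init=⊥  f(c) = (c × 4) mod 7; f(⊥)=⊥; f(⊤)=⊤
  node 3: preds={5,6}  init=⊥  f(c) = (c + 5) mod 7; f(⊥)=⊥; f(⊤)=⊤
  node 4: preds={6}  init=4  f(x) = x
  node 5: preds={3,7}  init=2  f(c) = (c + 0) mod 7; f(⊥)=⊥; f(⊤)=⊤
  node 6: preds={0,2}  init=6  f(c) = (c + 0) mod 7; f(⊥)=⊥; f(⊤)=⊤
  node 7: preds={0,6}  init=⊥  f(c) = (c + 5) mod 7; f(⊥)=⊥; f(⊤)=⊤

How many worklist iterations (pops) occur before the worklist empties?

Worklist (14 pops):
  #1 pop 0: in=⊥ → 5 (no change)
  #2 pop 1: in=⊥ → ⊥ (no change)
  #3 pop 2: in=2 → 1 (was ⊥); enqueue []
  #4 pop 3: in=⊤ → ⊤ (was ⊥); enqueue [1]
  #5 pop 4: in=6 → ⊤ (was 4); enqueue []
  #6 pop 5: in=⊤ → ⊤ (was 2); enqueue [2,3]
  #7 pop 6: in=⊤ → ⊤ (was 6); enqueue [4]
  #8 pop 7: in=⊤ → ⊤ (was ⊥); enqueue [5]
  #9 pop 1: in=⊤ → ⊤ (was ⊥); enqueue []
  #10 pop 2: in=⊤ → ⊤ (was 1); enqueue [6]
  #11 pop 3: in=⊤ → ⊤ (no change)
  #12 pop 4: in=⊤ → ⊤ (no change)
  #13 pop 5: in=⊤ → ⊤ (no change)
  #14 pop 6: in=⊤ → ⊤ (no change)

Fixpoint:
  val[0] = 5
  val[1] = ⊤
  val[2] = ⊤
  val[3] = ⊤
  val[4] = ⊤
  val[5] = ⊤
  val[6] = ⊤
  val[7] = ⊤

14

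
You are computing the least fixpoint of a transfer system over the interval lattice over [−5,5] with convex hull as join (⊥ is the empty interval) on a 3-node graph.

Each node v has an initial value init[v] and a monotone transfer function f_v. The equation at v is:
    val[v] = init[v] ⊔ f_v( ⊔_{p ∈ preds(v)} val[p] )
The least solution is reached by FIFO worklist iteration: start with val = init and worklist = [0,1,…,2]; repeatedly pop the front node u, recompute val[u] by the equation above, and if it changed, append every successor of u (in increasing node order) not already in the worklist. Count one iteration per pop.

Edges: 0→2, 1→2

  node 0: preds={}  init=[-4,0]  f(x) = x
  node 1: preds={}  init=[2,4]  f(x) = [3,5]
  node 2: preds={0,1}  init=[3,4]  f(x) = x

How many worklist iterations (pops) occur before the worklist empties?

3

Worklist (3 pops):
  #1 pop 0: in=⊥ → [-4,0] (no change)
  #2 pop 1: in=⊥ → [2,5] (was [2,4]); enqueue []
  #3 pop 2: in=[-4,5] → [-4,5] (was [3,4]); enqueue []

Fixpoint:
  val[0] = [-4,0]
  val[1] = [2,5]
  val[2] = [-4,5]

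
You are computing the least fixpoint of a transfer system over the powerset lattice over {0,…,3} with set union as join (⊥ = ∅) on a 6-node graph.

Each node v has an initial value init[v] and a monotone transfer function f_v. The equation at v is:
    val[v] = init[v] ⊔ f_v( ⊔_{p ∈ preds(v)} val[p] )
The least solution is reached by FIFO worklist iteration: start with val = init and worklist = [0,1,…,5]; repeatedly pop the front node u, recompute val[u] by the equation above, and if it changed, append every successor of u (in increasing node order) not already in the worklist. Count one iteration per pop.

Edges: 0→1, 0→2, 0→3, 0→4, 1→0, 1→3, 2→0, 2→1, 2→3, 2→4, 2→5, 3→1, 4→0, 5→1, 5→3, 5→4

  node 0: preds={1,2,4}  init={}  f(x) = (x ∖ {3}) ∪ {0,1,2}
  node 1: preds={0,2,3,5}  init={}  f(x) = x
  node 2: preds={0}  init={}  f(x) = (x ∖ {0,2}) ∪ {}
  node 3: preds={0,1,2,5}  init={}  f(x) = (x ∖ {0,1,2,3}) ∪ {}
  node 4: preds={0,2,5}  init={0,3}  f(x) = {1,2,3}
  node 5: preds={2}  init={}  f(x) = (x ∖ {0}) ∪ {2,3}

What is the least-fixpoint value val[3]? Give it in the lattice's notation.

{}

Iteration log — 11 steps:
  step 1. node 0  ⊔preds={0,3}  new={0,1,2}  old={}  +wl: 
  step 2. node 1  ⊔preds={0,1,2}  new={0,1,2}  old={}  +wl: 0
  step 3. node 2  ⊔preds={0,1,2}  new={1}  old={}  +wl: 1
  step 4. node 3  ⊔preds={0,1,2}  new={}  stable
  step 5. node 4  ⊔preds={0,1,2}  new={0,1,2,3}  old={0,3}  +wl: 
  step 6. node 5  ⊔preds={1}  new={1,2,3}  old={}  +wl: 3,4
  step 7. node 0  ⊔preds={0,1,2,3}  new={0,1,2}  stable
  step 8. node 1  ⊔preds={0,1,2,3}  new={0,1,2,3}  old={0,1,2}  +wl: 0
  step 9. node 3  ⊔preds={0,1,2,3}  new={}  stable
  step 10. node 4  ⊔preds={0,1,2,3}  new={0,1,2,3}  stable
  step 11. node 0  ⊔preds={0,1,2,3}  new={0,1,2}  stable

Least fixpoint reached:
  node 0: {0,1,2}
  node 1: {0,1,2,3}
  node 2: {1}
  node 3: {}
  node 4: {0,1,2,3}
  node 5: {1,2,3}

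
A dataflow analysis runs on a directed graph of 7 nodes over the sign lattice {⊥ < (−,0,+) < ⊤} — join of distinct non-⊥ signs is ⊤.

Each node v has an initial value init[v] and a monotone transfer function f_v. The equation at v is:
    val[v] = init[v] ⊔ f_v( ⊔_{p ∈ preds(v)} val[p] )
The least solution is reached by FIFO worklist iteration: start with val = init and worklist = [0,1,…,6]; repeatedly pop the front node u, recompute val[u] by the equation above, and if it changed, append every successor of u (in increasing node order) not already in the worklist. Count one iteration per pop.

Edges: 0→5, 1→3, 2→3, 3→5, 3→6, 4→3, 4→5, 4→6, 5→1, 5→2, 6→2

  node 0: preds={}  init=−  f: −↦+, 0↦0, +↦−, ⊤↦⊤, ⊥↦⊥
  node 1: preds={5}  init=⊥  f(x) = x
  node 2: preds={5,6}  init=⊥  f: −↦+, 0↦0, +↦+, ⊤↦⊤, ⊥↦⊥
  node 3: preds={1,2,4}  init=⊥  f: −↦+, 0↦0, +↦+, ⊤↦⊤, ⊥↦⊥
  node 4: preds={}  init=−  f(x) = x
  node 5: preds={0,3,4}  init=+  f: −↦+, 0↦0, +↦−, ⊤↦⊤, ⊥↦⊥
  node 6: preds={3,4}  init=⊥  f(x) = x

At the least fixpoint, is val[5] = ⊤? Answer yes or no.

yes

Worklist (10 pops):
  #1 pop 0: in=⊥ → − (no change)
  #2 pop 1: in=+ → + (was ⊥); enqueue []
  #3 pop 2: in=+ → + (was ⊥); enqueue []
  #4 pop 3: in=⊤ → ⊤ (was ⊥); enqueue []
  #5 pop 4: in=⊥ → − (no change)
  #6 pop 5: in=⊤ → ⊤ (was +); enqueue [1,2]
  #7 pop 6: in=⊤ → ⊤ (was ⊥); enqueue []
  #8 pop 1: in=⊤ → ⊤ (was +); enqueue [3]
  #9 pop 2: in=⊤ → ⊤ (was +); enqueue []
  #10 pop 3: in=⊤ → ⊤ (no change)

Fixpoint:
  val[0] = −
  val[1] = ⊤
  val[2] = ⊤
  val[3] = ⊤
  val[4] = −
  val[5] = ⊤
  val[6] = ⊤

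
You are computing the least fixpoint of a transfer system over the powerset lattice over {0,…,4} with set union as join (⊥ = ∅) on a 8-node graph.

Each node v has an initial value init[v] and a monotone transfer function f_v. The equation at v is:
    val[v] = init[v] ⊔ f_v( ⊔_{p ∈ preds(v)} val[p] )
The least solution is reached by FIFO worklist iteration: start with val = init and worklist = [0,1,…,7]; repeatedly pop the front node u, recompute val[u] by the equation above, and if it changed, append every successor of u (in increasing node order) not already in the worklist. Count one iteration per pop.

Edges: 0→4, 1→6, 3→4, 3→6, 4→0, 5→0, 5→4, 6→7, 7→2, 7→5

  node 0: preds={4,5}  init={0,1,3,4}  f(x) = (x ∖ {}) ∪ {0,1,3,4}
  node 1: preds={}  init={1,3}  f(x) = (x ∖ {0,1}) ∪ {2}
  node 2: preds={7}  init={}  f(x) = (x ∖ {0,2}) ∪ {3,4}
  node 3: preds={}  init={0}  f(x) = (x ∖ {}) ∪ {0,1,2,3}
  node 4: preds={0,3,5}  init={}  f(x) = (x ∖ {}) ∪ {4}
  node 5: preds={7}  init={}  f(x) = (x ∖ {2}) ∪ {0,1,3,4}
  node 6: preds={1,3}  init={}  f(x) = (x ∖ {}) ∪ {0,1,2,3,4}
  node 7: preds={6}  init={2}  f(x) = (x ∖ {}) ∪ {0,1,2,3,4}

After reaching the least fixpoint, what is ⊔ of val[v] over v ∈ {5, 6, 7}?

Iteration log — 12 steps:
  step 1. node 0  ⊔preds={}  new={0,1,3,4}  stable
  step 2. node 1  ⊔preds={}  new={1,2,3}  old={1,3}  +wl: 
  step 3. node 2  ⊔preds={2}  new={3,4}  old={}  +wl: 
  step 4. node 3  ⊔preds={}  new={0,1,2,3}  old={0}  +wl: 
  step 5. node 4  ⊔preds={0,1,2,3,4}  new={0,1,2,3,4}  old={}  +wl: 0
  step 6. node 5  ⊔preds={2}  new={0,1,3,4}  old={}  +wl: 4
  step 7. node 6  ⊔preds={0,1,2,3}  new={0,1,2,3,4}  old={}  +wl: 
  step 8. node 7  ⊔preds={0,1,2,3,4}  new={0,1,2,3,4}  old={2}  +wl: 2,5
  step 9. node 0  ⊔preds={0,1,2,3,4}  new={0,1,2,3,4}  old={0,1,3,4}  +wl: 
  step 10. node 4  ⊔preds={0,1,2,3,4}  new={0,1,2,3,4}  stable
  step 11. node 2  ⊔preds={0,1,2,3,4}  new={1,3,4}  old={3,4}  +wl: 
  step 12. node 5  ⊔preds={0,1,2,3,4}  new={0,1,3,4}  stable

Least fixpoint reached:
  node 0: {0,1,2,3,4}
  node 1: {1,2,3}
  node 2: {1,3,4}
  node 3: {0,1,2,3}
  node 4: {0,1,2,3,4}
  node 5: {0,1,3,4}
  node 6: {0,1,2,3,4}
  node 7: {0,1,2,3,4}

{0,1,2,3,4}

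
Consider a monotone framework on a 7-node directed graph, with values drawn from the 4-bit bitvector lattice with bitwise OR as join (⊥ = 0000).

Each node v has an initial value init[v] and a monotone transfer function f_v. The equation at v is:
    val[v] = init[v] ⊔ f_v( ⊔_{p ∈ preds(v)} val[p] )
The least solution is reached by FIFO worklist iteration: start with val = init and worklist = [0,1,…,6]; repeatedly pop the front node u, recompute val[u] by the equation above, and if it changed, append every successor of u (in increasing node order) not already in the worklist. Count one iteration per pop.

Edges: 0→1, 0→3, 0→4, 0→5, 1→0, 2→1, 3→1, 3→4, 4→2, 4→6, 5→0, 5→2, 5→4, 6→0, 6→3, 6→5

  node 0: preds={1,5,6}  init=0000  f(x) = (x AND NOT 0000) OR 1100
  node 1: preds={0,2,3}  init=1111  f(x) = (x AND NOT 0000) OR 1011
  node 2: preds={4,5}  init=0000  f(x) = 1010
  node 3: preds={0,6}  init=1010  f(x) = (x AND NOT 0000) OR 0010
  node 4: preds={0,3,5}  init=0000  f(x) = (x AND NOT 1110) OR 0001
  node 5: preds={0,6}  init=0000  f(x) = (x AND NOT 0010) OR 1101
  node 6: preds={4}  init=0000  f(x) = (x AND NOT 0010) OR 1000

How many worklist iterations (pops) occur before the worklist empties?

13

Worklist (13 pops):
  #1 pop 0: in=1111 → 1111 (was 0000); enqueue []
  #2 pop 1: in=1111 → 1111 (no change)
  #3 pop 2: in=0000 → 1010 (was 0000); enqueue [1]
  #4 pop 3: in=1111 → 1111 (was 1010); enqueue []
  #5 pop 4: in=1111 → 0001 (was 0000); enqueue [2]
  #6 pop 5: in=1111 → 1101 (was 0000); enqueue [0,4]
  #7 pop 6: in=0001 → 1001 (was 0000); enqueue [3,5]
  #8 pop 1: in=1111 → 1111 (no change)
  #9 pop 2: in=1101 → 1010 (no change)
  #10 pop 0: in=1111 → 1111 (no change)
  #11 pop 4: in=1111 → 0001 (no change)
  #12 pop 3: in=1111 → 1111 (no change)
  #13 pop 5: in=1111 → 1101 (no change)

Fixpoint:
  val[0] = 1111
  val[1] = 1111
  val[2] = 1010
  val[3] = 1111
  val[4] = 0001
  val[5] = 1101
  val[6] = 1001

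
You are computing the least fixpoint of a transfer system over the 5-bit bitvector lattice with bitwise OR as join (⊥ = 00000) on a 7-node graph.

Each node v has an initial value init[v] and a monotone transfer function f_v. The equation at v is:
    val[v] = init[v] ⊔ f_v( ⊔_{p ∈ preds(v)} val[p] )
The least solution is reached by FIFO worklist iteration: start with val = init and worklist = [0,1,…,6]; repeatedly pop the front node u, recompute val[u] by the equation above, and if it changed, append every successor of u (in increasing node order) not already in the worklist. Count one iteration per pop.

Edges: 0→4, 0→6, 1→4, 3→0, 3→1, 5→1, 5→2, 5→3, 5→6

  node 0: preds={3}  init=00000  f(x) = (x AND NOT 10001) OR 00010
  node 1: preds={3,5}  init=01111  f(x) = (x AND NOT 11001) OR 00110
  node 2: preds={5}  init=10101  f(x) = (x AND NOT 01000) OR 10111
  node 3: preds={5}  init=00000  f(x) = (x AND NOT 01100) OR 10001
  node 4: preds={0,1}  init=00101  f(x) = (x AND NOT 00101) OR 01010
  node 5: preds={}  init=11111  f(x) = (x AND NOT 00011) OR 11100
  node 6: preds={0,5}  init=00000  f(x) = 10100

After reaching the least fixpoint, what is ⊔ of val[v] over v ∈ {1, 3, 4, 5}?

Worklist (9 pops):
  #1 pop 0: in=00000 → 00010 (was 00000); enqueue []
  #2 pop 1: in=11111 → 01111 (no change)
  #3 pop 2: in=11111 → 10111 (was 10101); enqueue []
  #4 pop 3: in=11111 → 10011 (was 00000); enqueue [0,1]
  #5 pop 4: in=01111 → 01111 (was 00101); enqueue []
  #6 pop 5: in=00000 → 11111 (no change)
  #7 pop 6: in=11111 → 10100 (was 00000); enqueue []
  #8 pop 0: in=10011 → 00010 (no change)
  #9 pop 1: in=11111 → 01111 (no change)

Fixpoint:
  val[0] = 00010
  val[1] = 01111
  val[2] = 10111
  val[3] = 10011
  val[4] = 01111
  val[5] = 11111
  val[6] = 10100

11111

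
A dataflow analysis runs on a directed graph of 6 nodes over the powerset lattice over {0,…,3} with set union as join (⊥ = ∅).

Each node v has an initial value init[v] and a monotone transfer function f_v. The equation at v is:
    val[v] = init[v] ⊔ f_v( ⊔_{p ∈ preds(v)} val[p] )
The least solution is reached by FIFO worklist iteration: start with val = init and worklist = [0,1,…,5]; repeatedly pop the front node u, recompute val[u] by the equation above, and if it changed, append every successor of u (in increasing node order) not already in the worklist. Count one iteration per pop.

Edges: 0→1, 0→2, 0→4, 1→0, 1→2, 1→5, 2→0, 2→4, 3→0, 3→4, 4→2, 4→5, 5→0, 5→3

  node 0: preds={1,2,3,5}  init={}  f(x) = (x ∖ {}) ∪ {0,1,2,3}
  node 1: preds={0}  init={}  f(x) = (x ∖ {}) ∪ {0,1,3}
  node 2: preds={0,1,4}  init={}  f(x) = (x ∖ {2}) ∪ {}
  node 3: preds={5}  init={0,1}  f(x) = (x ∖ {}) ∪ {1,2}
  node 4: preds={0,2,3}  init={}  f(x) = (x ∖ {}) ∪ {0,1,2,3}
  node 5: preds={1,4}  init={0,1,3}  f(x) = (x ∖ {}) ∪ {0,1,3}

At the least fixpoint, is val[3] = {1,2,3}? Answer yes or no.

no

Worklist (9 pops):
  #1 pop 0: in={0,1,3} → {0,1,2,3} (was {}); enqueue []
  #2 pop 1: in={0,1,2,3} → {0,1,2,3} (was {}); enqueue [0]
  #3 pop 2: in={0,1,2,3} → {0,1,3} (was {}); enqueue []
  #4 pop 3: in={0,1,3} → {0,1,2,3} (was {0,1}); enqueue []
  #5 pop 4: in={0,1,2,3} → {0,1,2,3} (was {}); enqueue [2]
  #6 pop 5: in={0,1,2,3} → {0,1,2,3} (was {0,1,3}); enqueue [3]
  #7 pop 0: in={0,1,2,3} → {0,1,2,3} (no change)
  #8 pop 2: in={0,1,2,3} → {0,1,3} (no change)
  #9 pop 3: in={0,1,2,3} → {0,1,2,3} (no change)

Fixpoint:
  val[0] = {0,1,2,3}
  val[1] = {0,1,2,3}
  val[2] = {0,1,3}
  val[3] = {0,1,2,3}
  val[4] = {0,1,2,3}
  val[5] = {0,1,2,3}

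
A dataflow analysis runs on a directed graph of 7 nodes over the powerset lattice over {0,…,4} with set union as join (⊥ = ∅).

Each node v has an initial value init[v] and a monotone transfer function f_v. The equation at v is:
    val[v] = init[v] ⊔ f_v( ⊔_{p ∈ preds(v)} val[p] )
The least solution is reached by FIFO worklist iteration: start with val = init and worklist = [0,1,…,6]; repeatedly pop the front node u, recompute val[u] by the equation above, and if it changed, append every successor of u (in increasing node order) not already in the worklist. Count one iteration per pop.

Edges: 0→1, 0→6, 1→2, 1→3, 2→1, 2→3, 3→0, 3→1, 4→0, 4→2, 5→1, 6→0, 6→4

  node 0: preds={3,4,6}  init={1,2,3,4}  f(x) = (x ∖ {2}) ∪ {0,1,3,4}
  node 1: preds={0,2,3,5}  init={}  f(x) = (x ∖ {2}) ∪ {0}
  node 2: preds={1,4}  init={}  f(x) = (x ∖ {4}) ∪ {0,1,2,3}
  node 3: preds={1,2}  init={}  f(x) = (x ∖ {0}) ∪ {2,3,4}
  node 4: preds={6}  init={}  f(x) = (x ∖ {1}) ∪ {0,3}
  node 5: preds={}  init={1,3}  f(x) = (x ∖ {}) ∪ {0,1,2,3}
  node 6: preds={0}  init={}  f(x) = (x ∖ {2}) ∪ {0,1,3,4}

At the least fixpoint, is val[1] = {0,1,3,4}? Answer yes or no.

yes

Trace (13 dequeues):
  [1] u=0 | in {} | out {0,1,2,3,4} | prev {1,2,3,4} | push {}
  [2] u=1 | in {0,1,2,3,4} | out {0,1,3,4} | prev {} | push {}
  [3] u=2 | in {0,1,3,4} | out {0,1,2,3} | prev {} | push {1}
  [4] u=3 | in {0,1,2,3,4} | out {1,2,3,4} | prev {} | push {0}
  [5] u=4 | in {} | out {0,3} | prev {} | push {2}
  [6] u=5 | in {} | out {0,1,2,3} | prev {1,3} | push {}
  [7] u=6 | in {0,1,2,3,4} | out {0,1,3,4} | prev {} | push {4}
  [8] u=1 | in {0,1,2,3,4} | out {0,1,3,4} | ==
  [9] u=0 | in {0,1,2,3,4} | out {0,1,2,3,4} | ==
  [10] u=2 | in {0,1,3,4} | out {0,1,2,3} | ==
  [11] u=4 | in {0,1,3,4} | out {0,3,4} | prev {0,3} | push {0,2}
  [12] u=0 | in {0,1,2,3,4} | out {0,1,2,3,4} | ==
  [13] u=2 | in {0,1,3,4} | out {0,1,2,3} | ==

Converged values:
  [0] {0,1,2,3,4}
  [1] {0,1,3,4}
  [2] {0,1,2,3}
  [3] {1,2,3,4}
  [4] {0,3,4}
  [5] {0,1,2,3}
  [6] {0,1,3,4}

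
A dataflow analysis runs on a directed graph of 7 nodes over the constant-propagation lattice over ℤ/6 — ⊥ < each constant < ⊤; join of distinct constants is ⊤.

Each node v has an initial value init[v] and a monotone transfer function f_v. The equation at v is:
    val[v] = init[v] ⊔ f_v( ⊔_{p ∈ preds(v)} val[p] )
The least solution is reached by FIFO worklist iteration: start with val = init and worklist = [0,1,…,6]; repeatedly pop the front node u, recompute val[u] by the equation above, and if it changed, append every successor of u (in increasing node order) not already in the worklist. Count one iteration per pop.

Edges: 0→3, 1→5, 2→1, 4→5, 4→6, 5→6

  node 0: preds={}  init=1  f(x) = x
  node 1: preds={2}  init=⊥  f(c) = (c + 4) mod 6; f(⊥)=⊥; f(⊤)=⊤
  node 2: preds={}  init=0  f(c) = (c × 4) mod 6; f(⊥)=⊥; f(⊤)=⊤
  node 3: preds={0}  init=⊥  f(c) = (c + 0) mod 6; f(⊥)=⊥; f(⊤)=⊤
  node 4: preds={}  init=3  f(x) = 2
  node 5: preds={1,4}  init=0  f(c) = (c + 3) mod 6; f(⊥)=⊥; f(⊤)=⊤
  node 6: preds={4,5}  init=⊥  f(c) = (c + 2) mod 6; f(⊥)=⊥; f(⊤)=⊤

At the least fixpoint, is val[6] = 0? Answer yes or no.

Trace (7 dequeues):
  [1] u=0 | in ⊥ | out 1 | ==
  [2] u=1 | in 0 | out 4 | prev ⊥ | push {}
  [3] u=2 | in ⊥ | out 0 | ==
  [4] u=3 | in 1 | out 1 | prev ⊥ | push {}
  [5] u=4 | in ⊥ | out ⊤ | prev 3 | push {}
  [6] u=5 | in ⊤ | out ⊤ | prev 0 | push {}
  [7] u=6 | in ⊤ | out ⊤ | prev ⊥ | push {}

Converged values:
  [0] 1
  [1] 4
  [2] 0
  [3] 1
  [4] ⊤
  [5] ⊤
  [6] ⊤

no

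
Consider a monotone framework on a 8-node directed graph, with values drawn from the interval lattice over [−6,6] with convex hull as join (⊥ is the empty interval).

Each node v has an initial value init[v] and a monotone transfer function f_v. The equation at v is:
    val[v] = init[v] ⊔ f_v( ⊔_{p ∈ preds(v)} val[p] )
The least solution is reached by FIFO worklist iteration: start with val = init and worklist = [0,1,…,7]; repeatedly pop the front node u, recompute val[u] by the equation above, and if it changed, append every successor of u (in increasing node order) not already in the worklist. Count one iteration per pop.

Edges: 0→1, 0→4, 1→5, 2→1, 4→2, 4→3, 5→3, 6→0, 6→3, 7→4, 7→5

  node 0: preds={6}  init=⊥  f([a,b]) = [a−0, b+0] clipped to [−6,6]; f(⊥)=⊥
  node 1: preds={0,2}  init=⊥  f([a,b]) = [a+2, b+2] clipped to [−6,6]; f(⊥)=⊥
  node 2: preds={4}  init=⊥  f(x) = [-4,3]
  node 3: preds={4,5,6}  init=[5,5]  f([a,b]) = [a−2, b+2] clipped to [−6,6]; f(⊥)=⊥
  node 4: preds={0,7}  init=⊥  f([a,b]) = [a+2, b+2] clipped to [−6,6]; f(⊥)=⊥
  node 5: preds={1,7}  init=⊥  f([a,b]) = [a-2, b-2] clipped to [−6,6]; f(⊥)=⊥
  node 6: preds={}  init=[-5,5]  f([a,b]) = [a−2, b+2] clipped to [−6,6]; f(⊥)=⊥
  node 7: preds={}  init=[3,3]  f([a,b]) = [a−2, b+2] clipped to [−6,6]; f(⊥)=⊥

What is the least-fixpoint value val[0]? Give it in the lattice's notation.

[-5,5]

Worklist (11 pops):
  #1 pop 0: in=[-5,5] → [-5,5] (was ⊥); enqueue []
  #2 pop 1: in=[-5,5] → [-3,6] (was ⊥); enqueue []
  #3 pop 2: in=⊥ → [-4,3] (was ⊥); enqueue [1]
  #4 pop 3: in=[-5,5] → [-6,6] (was [5,5]); enqueue []
  #5 pop 4: in=[-5,5] → [-3,6] (was ⊥); enqueue [2,3]
  #6 pop 5: in=[-3,6] → [-5,4] (was ⊥); enqueue []
  #7 pop 6: in=⊥ → [-5,5] (no change)
  #8 pop 7: in=⊥ → [3,3] (no change)
  #9 pop 1: in=[-5,5] → [-3,6] (no change)
  #10 pop 2: in=[-3,6] → [-4,3] (no change)
  #11 pop 3: in=[-5,6] → [-6,6] (no change)

Fixpoint:
  val[0] = [-5,5]
  val[1] = [-3,6]
  val[2] = [-4,3]
  val[3] = [-6,6]
  val[4] = [-3,6]
  val[5] = [-5,4]
  val[6] = [-5,5]
  val[7] = [3,3]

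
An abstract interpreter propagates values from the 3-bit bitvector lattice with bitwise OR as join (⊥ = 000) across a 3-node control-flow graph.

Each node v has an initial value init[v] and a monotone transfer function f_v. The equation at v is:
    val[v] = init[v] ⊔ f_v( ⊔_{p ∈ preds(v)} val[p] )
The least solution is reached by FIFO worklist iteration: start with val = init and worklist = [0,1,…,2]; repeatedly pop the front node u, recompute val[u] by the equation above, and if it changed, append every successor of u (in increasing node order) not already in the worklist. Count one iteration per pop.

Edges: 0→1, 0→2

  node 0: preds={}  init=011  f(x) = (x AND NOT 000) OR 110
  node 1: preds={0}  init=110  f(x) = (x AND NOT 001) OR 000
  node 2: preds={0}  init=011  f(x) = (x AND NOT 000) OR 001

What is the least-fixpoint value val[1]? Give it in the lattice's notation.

110

Trace (3 dequeues):
  [1] u=0 | in 000 | out 111 | prev 011 | push {}
  [2] u=1 | in 111 | out 110 | ==
  [3] u=2 | in 111 | out 111 | prev 011 | push {}

Converged values:
  [0] 111
  [1] 110
  [2] 111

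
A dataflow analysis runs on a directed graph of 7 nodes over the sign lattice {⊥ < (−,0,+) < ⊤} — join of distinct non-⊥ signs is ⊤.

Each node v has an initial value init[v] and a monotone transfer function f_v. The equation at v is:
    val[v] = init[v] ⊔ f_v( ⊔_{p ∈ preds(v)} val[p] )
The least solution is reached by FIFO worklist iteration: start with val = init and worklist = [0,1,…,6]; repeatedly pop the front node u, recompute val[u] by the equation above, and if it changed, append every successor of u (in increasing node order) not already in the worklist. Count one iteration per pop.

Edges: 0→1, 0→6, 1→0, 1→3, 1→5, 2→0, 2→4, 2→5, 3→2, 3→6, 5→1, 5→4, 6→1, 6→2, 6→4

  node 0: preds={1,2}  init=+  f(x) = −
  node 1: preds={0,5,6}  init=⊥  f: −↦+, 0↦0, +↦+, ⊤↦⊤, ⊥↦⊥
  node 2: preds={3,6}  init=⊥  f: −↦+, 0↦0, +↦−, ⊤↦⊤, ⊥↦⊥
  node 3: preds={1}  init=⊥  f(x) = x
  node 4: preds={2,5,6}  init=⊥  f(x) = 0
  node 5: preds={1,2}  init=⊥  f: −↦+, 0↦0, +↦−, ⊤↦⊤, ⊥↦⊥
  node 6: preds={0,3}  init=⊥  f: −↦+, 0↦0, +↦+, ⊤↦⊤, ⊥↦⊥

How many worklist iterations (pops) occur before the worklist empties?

13

Worklist (13 pops):
  #1 pop 0: in=⊥ → ⊤ (was +); enqueue []
  #2 pop 1: in=⊤ → ⊤ (was ⊥); enqueue [0]
  #3 pop 2: in=⊥ → ⊥ (no change)
  #4 pop 3: in=⊤ → ⊤ (was ⊥); enqueue [2]
  #5 pop 4: in=⊥ → 0 (was ⊥); enqueue []
  #6 pop 5: in=⊤ → ⊤ (was ⊥); enqueue [1,4]
  #7 pop 6: in=⊤ → ⊤ (was ⊥); enqueue []
  #8 pop 0: in=⊤ → ⊤ (no change)
  #9 pop 2: in=⊤ → ⊤ (was ⊥); enqueue [0,5]
  #10 pop 1: in=⊤ → ⊤ (no change)
  #11 pop 4: in=⊤ → 0 (no change)
  #12 pop 0: in=⊤ → ⊤ (no change)
  #13 pop 5: in=⊤ → ⊤ (no change)

Fixpoint:
  val[0] = ⊤
  val[1] = ⊤
  val[2] = ⊤
  val[3] = ⊤
  val[4] = 0
  val[5] = ⊤
  val[6] = ⊤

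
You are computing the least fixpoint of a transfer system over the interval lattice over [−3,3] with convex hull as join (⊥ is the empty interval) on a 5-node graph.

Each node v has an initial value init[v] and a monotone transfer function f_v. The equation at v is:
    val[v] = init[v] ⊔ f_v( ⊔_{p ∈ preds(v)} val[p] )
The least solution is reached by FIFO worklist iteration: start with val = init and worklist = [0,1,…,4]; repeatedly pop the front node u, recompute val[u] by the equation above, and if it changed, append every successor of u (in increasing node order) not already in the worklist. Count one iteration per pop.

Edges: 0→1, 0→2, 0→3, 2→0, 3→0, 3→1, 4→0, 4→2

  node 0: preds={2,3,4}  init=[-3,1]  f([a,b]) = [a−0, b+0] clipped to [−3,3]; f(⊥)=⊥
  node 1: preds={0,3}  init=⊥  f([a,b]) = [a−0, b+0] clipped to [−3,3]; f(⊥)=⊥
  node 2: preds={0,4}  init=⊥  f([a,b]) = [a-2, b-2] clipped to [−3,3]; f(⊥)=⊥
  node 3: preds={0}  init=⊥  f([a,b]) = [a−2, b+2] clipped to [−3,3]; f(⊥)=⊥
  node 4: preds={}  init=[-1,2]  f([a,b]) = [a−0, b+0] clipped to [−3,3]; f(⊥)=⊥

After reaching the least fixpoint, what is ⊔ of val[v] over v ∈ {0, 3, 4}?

[-3,3]

Trace (10 dequeues):
  [1] u=0 | in [-1,2] | out [-3,2] | prev [-3,1] | push {}
  [2] u=1 | in [-3,2] | out [-3,2] | prev ⊥ | push {}
  [3] u=2 | in [-3,2] | out [-3,0] | prev ⊥ | push {0}
  [4] u=3 | in [-3,2] | out [-3,3] | prev ⊥ | push {1}
  [5] u=4 | in ⊥ | out [-1,2] | ==
  [6] u=0 | in [-3,3] | out [-3,3] | prev [-3,2] | push {2,3}
  [7] u=1 | in [-3,3] | out [-3,3] | prev [-3,2] | push {}
  [8] u=2 | in [-3,3] | out [-3,1] | prev [-3,0] | push {0}
  [9] u=3 | in [-3,3] | out [-3,3] | ==
  [10] u=0 | in [-3,3] | out [-3,3] | ==

Converged values:
  [0] [-3,3]
  [1] [-3,3]
  [2] [-3,1]
  [3] [-3,3]
  [4] [-1,2]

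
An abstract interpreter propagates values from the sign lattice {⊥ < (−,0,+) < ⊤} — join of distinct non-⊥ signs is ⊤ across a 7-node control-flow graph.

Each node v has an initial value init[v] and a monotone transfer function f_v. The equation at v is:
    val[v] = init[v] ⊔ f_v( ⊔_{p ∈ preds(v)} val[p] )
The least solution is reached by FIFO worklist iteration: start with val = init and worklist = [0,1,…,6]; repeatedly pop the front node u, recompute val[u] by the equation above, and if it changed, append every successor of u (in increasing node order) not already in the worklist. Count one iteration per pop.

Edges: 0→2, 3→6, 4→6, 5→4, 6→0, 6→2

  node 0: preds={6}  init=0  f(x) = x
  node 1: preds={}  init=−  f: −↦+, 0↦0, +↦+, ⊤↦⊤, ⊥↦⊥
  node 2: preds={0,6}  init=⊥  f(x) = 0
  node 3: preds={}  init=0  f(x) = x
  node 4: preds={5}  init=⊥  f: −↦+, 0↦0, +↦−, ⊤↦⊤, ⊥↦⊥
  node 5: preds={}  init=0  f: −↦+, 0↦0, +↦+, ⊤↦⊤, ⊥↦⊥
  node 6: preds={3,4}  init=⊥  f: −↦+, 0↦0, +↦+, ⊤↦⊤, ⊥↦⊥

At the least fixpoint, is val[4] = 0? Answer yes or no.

Trace (9 dequeues):
  [1] u=0 | in ⊥ | out 0 | ==
  [2] u=1 | in ⊥ | out − | ==
  [3] u=2 | in 0 | out 0 | prev ⊥ | push {}
  [4] u=3 | in ⊥ | out 0 | ==
  [5] u=4 | in 0 | out 0 | prev ⊥ | push {}
  [6] u=5 | in ⊥ | out 0 | ==
  [7] u=6 | in 0 | out 0 | prev ⊥ | push {0,2}
  [8] u=0 | in 0 | out 0 | ==
  [9] u=2 | in 0 | out 0 | ==

Converged values:
  [0] 0
  [1] −
  [2] 0
  [3] 0
  [4] 0
  [5] 0
  [6] 0

yes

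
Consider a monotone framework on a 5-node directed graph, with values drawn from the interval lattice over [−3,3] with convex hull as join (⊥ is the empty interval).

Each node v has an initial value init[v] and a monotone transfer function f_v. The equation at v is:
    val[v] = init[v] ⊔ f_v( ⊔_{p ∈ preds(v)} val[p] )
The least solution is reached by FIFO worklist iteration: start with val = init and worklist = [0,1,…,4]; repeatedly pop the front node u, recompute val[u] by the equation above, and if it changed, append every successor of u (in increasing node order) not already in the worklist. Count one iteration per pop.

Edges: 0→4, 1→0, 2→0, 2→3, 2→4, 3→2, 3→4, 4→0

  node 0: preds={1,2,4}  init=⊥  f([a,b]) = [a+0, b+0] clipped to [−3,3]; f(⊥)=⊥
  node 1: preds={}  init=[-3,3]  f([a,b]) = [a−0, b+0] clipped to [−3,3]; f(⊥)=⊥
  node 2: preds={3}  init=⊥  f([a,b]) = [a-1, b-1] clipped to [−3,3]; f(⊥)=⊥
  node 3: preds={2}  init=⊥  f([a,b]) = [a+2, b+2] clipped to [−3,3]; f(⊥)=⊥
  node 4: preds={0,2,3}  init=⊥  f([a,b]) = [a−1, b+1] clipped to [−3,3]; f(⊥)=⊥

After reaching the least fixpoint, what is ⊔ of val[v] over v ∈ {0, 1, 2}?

Trace (6 dequeues):
  [1] u=0 | in [-3,3] | out [-3,3] | prev ⊥ | push {}
  [2] u=1 | in ⊥ | out [-3,3] | ==
  [3] u=2 | in ⊥ | out ⊥ | ==
  [4] u=3 | in ⊥ | out ⊥ | ==
  [5] u=4 | in [-3,3] | out [-3,3] | prev ⊥ | push {0}
  [6] u=0 | in [-3,3] | out [-3,3] | ==

Converged values:
  [0] [-3,3]
  [1] [-3,3]
  [2] ⊥
  [3] ⊥
  [4] [-3,3]

[-3,3]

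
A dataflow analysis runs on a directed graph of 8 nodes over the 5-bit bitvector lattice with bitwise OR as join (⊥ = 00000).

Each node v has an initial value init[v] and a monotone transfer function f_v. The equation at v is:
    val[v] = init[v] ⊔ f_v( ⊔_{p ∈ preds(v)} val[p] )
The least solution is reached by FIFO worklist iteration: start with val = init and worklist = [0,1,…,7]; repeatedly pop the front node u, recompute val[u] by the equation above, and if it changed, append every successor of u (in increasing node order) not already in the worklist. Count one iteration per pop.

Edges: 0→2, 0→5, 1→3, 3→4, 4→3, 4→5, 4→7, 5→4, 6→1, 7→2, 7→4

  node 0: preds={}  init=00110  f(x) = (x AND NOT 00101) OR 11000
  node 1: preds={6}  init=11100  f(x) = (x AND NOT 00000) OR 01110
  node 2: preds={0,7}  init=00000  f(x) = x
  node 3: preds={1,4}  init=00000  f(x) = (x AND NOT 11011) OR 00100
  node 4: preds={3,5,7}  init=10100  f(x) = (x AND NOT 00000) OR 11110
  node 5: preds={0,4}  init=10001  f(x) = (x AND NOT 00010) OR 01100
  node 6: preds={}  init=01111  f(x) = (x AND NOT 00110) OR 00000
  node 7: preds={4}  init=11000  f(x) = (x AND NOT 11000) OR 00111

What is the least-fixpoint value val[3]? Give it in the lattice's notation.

00100

Worklist (11 pops):
  #1 pop 0: in=00000 → 11110 (was 00110); enqueue []
  #2 pop 1: in=01111 → 11111 (was 11100); enqueue []
  #3 pop 2: in=11110 → 11110 (was 00000); enqueue []
  #4 pop 3: in=11111 → 00100 (was 00000); enqueue []
  #5 pop 4: in=11101 → 11111 (was 10100); enqueue [3]
  #6 pop 5: in=11111 → 11101 (was 10001); enqueue [4]
  #7 pop 6: in=00000 → 01111 (no change)
  #8 pop 7: in=11111 → 11111 (was 11000); enqueue [2]
  #9 pop 3: in=11111 → 00100 (no change)
  #10 pop 4: in=11111 → 11111 (no change)
  #11 pop 2: in=11111 → 11111 (was 11110); enqueue []

Fixpoint:
  val[0] = 11110
  val[1] = 11111
  val[2] = 11111
  val[3] = 00100
  val[4] = 11111
  val[5] = 11101
  val[6] = 01111
  val[7] = 11111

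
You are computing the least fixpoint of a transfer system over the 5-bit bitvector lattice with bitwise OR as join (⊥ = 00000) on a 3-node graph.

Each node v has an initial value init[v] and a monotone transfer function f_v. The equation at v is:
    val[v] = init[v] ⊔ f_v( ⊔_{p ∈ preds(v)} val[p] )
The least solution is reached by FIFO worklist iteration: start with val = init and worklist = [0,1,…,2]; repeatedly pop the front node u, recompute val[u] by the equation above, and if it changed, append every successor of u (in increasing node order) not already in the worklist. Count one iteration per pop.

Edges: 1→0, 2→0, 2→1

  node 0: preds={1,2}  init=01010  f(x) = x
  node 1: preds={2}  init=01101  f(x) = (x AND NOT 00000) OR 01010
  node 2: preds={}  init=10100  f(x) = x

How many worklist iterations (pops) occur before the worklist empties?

4

Iteration log — 4 steps:
  step 1. node 0  ⊔preds=11101  new=11111  old=01010  +wl: 
  step 2. node 1  ⊔preds=10100  new=11111  old=01101  +wl: 0
  step 3. node 2  ⊔preds=00000  new=10100  stable
  step 4. node 0  ⊔preds=11111  new=11111  stable

Least fixpoint reached:
  node 0: 11111
  node 1: 11111
  node 2: 10100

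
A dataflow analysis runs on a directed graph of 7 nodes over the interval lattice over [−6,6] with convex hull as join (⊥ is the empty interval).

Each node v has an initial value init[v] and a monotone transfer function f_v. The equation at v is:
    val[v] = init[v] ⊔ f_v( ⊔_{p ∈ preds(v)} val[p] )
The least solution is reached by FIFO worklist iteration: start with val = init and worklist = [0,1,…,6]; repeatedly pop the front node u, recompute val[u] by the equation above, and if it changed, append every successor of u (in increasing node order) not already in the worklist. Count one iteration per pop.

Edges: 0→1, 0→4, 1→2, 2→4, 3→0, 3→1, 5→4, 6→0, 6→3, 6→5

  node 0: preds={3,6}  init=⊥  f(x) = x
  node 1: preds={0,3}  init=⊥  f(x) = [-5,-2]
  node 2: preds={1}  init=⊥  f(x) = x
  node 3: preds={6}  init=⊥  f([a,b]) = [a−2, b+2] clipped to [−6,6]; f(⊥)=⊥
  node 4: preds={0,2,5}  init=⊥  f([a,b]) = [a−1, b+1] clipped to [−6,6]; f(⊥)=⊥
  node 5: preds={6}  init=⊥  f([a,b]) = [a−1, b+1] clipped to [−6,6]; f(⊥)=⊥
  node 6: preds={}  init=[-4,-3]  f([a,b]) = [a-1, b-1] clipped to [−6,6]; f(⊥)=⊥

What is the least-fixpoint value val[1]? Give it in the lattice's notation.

Iteration log — 10 steps:
  step 1. node 0  ⊔preds=[-4,-3]  new=[-4,-3]  old=⊥  +wl: 
  step 2. node 1  ⊔preds=[-4,-3]  new=[-5,-2]  old=⊥  +wl: 
  step 3. node 2  ⊔preds=[-5,-2]  new=[-5,-2]  old=⊥  +wl: 
  step 4. node 3  ⊔preds=[-4,-3]  new=[-6,-1]  old=⊥  +wl: 0,1
  step 5. node 4  ⊔preds=[-5,-2]  new=[-6,-1]  old=⊥  +wl: 
  step 6. node 5  ⊔preds=[-4,-3]  new=[-5,-2]  old=⊥  +wl: 4
  step 7. node 6  ⊔preds=⊥  new=[-4,-3]  stable
  step 8. node 0  ⊔preds=[-6,-1]  new=[-6,-1]  old=[-4,-3]  +wl: 
  step 9. node 1  ⊔preds=[-6,-1]  new=[-5,-2]  stable
  step 10. node 4  ⊔preds=[-6,-1]  new=[-6,0]  old=[-6,-1]  +wl: 

Least fixpoint reached:
  node 0: [-6,-1]
  node 1: [-5,-2]
  node 2: [-5,-2]
  node 3: [-6,-1]
  node 4: [-6,0]
  node 5: [-5,-2]
  node 6: [-4,-3]

[-5,-2]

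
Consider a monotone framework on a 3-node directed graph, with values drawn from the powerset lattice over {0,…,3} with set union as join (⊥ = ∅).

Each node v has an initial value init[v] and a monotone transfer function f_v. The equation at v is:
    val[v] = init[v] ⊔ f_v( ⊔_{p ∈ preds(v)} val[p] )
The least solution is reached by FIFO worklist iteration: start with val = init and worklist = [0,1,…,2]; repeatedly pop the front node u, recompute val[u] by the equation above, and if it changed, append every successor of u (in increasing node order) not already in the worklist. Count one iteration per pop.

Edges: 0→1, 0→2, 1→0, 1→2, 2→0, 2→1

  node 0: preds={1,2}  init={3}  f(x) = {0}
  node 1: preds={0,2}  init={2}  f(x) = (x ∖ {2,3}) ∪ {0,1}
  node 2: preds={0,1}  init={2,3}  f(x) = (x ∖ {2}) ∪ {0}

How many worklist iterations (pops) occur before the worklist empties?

5

Iteration log — 5 steps:
  step 1. node 0  ⊔preds={2,3}  new={0,3}  old={3}  +wl: 
  step 2. node 1  ⊔preds={0,2,3}  new={0,1,2}  old={2}  +wl: 0
  step 3. node 2  ⊔preds={0,1,2,3}  new={0,1,2,3}  old={2,3}  +wl: 1
  step 4. node 0  ⊔preds={0,1,2,3}  new={0,3}  stable
  step 5. node 1  ⊔preds={0,1,2,3}  new={0,1,2}  stable

Least fixpoint reached:
  node 0: {0,3}
  node 1: {0,1,2}
  node 2: {0,1,2,3}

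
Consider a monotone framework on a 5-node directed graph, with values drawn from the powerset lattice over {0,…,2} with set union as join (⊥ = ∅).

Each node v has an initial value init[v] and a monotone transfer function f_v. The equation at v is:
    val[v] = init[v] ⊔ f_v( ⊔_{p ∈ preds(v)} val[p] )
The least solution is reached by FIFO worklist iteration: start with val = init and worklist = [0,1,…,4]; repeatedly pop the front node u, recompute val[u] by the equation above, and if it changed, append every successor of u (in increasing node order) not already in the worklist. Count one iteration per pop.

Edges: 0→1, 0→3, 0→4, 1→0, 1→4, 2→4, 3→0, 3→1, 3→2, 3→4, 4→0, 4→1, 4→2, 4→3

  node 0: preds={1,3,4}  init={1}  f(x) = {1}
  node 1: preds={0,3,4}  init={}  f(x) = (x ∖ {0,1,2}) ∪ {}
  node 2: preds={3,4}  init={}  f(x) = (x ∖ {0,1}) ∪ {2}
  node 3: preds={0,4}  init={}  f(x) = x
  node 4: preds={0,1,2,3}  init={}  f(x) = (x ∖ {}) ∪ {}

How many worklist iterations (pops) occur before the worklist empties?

13

Iteration log — 13 steps:
  step 1. node 0  ⊔preds={}  new={1}  stable
  step 2. node 1  ⊔preds={1}  new={}  stable
  step 3. node 2  ⊔preds={}  new={2}  old={}  +wl: 
  step 4. node 3  ⊔preds={1}  new={1}  old={}  +wl: 0,1,2
  step 5. node 4  ⊔preds={1,2}  new={1,2}  old={}  +wl: 3
  step 6. node 0  ⊔preds={1,2}  new={1}  stable
  step 7. node 1  ⊔preds={1,2}  new={}  stable
  step 8. node 2  ⊔preds={1,2}  new={2}  stable
  step 9. node 3  ⊔preds={1,2}  new={1,2}  old={1}  +wl: 0,1,2,4
  step 10. node 0  ⊔preds={1,2}  new={1}  stable
  step 11. node 1  ⊔preds={1,2}  new={}  stable
  step 12. node 2  ⊔preds={1,2}  new={2}  stable
  step 13. node 4  ⊔preds={1,2}  new={1,2}  stable

Least fixpoint reached:
  node 0: {1}
  node 1: {}
  node 2: {2}
  node 3: {1,2}
  node 4: {1,2}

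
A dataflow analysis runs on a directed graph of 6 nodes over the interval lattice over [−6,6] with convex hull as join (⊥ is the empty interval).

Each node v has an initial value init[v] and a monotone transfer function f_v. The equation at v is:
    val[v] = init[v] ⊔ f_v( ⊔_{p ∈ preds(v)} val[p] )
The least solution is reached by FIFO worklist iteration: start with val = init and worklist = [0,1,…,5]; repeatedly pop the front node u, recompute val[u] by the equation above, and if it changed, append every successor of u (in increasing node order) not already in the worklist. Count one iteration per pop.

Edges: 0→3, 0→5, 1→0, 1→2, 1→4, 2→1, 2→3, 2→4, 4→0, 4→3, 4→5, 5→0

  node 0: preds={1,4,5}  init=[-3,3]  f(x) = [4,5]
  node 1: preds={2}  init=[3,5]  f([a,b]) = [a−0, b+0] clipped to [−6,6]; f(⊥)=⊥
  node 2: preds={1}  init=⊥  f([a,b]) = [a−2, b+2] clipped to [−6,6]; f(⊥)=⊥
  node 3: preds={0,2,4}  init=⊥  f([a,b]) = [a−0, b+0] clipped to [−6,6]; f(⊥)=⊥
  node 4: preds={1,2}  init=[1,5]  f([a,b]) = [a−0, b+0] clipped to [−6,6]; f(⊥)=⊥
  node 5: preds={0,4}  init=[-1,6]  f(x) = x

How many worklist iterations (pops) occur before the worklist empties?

36

Iteration log — 36 steps:
  step 1. node 0  ⊔preds=[-1,6]  new=[-3,5]  old=[-3,3]  +wl: 
  step 2. node 1  ⊔preds=⊥  new=[3,5]  stable
  step 3. node 2  ⊔preds=[3,5]  new=[1,6]  old=⊥  +wl: 1
  step 4. node 3  ⊔preds=[-3,6]  new=[-3,6]  old=⊥  +wl: 
  step 5. node 4  ⊔preds=[1,6]  new=[1,6]  old=[1,5]  +wl: 0,3
  step 6. node 5  ⊔preds=[-3,6]  new=[-3,6]  old=[-1,6]  +wl: 
  step 7. node 1  ⊔preds=[1,6]  new=[1,6]  old=[3,5]  +wl: 2,4
  step 8. node 0  ⊔preds=[-3,6]  new=[-3,5]  stable
  step 9. node 3  ⊔preds=[-3,6]  new=[-3,6]  stable
  step 10. node 2  ⊔preds=[1,6]  new=[-1,6]  old=[1,6]  +wl: 1,3
  step 11. node 4  ⊔preds=[-1,6]  new=[-1,6]  old=[1,6]  +wl: 0,5
  step 12. node 1  ⊔preds=[-1,6]  new=[-1,6]  old=[1,6]  +wl: 2,4
  step 13. node 3  ⊔preds=[-3,6]  new=[-3,6]  stable
  step 14. node 0  ⊔preds=[-3,6]  new=[-3,5]  stable
  step 15. node 5  ⊔preds=[-3,6]  new=[-3,6]  stable
  step 16. node 2  ⊔preds=[-1,6]  new=[-3,6]  old=[-1,6]  +wl: 1,3
  step 17. node 4  ⊔preds=[-3,6]  new=[-3,6]  old=[-1,6]  +wl: 0,5
  step 18. node 1  ⊔preds=[-3,6]  new=[-3,6]  old=[-1,6]  +wl: 2,4
  step 19. node 3  ⊔preds=[-3,6]  new=[-3,6]  stable
  step 20. node 0  ⊔preds=[-3,6]  new=[-3,5]  stable
  step 21. node 5  ⊔preds=[-3,6]  new=[-3,6]  stable
  step 22. node 2  ⊔preds=[-3,6]  new=[-5,6]  old=[-3,6]  +wl: 1,3
  step 23. node 4  ⊔preds=[-5,6]  new=[-5,6]  old=[-3,6]  +wl: 0,5
  step 24. node 1  ⊔preds=[-5,6]  new=[-5,6]  old=[-3,6]  +wl: 2,4
  step 25. node 3  ⊔preds=[-5,6]  new=[-5,6]  old=[-3,6]  +wl: 
  step 26. node 0  ⊔preds=[-5,6]  new=[-3,5]  stable
  step 27. node 5  ⊔preds=[-5,6]  new=[-5,6]  old=[-3,6]  +wl: 0
  step 28. node 2  ⊔preds=[-5,6]  new=[-6,6]  old=[-5,6]  +wl: 1,3
  step 29. node 4  ⊔preds=[-6,6]  new=[-6,6]  old=[-5,6]  +wl: 5
  step 30. node 0  ⊔preds=[-6,6]  new=[-3,5]  stable
  step 31. node 1  ⊔preds=[-6,6]  new=[-6,6]  old=[-5,6]  +wl: 0,2,4
  step 32. node 3  ⊔preds=[-6,6]  new=[-6,6]  old=[-5,6]  +wl: 
  step 33. node 5  ⊔preds=[-6,6]  new=[-6,6]  old=[-5,6]  +wl: 
  step 34. node 0  ⊔preds=[-6,6]  new=[-3,5]  stable
  step 35. node 2  ⊔preds=[-6,6]  new=[-6,6]  stable
  step 36. node 4  ⊔preds=[-6,6]  new=[-6,6]  stable

Least fixpoint reached:
  node 0: [-3,5]
  node 1: [-6,6]
  node 2: [-6,6]
  node 3: [-6,6]
  node 4: [-6,6]
  node 5: [-6,6]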